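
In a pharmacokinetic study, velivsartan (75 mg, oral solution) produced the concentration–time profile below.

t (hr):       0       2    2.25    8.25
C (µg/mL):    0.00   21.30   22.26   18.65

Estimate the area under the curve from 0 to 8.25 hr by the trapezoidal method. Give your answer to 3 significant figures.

Trapezoidal AUC_0→8.25:
  [0→2]: (0.00+21.30)/2 × 2 = 21.3
  [2→2.25]: (21.30+22.26)/2 × 0.25 = 5.445
  [2.25→8.25]: (22.26+18.65)/2 × 6 = 122.73
  Sum = 149.475 µg/mL·hr

AUC = 149 µg/mL·hr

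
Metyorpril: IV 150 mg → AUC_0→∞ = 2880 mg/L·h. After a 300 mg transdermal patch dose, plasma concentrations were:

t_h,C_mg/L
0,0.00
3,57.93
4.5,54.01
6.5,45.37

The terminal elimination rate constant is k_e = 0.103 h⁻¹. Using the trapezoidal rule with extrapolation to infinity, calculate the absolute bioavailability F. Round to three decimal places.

F = 0.123

Trapezoidal AUC_0→6.5 (transdermal patch):
  [0→3]: (0.00+57.93)/2 × 3 = 86.895
  [3→4.5]: (57.93+54.01)/2 × 1.5 = 83.955
  [4.5→6.5]: (54.01+45.37)/2 × 2 = 99.38
  Sum = 270.23 mg/L·h
Tail: C_last/k_e = 45.37/0.103 = 440.485
AUC_0→∞ (transdermal patch) = 270.23 + 440.485 = 710.715 mg/L·h
F = (AUC_ev/D_ev)/(AUC_iv/D_iv) = (710.715/300)/(2880/150) = 2.36905/19.2 = 0.1234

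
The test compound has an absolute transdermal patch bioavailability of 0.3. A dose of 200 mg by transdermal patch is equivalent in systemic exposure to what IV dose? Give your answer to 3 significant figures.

D_iv = 60.0 mg

Systemic exposure from an extravascular dose = F × D_ev, so the equivalent IV dose is F × D_ev.
D_iv = F × D_ev = 0.3 × 200 = 60 mg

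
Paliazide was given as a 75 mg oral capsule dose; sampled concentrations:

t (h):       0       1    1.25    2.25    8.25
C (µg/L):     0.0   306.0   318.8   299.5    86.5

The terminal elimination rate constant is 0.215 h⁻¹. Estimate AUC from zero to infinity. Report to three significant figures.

Trapezoidal AUC_0→8.25:
  [0→1]: (0.0+306.0)/2 × 1 = 153.0
  [1→1.25]: (306.0+318.8)/2 × 0.25 = 78.1
  [1.25→2.25]: (318.8+299.5)/2 × 1 = 309.15
  [2.25→8.25]: (299.5+86.5)/2 × 6 = 1158.0
  Sum = 1698.25 µg/L·h
Extrapolated tail: C_last / k_e = 86.5 / 0.215 = 402.326
AUC_0→∞ = 1698.25 + 402.326 = 2100.576 µg/L·h

AUC = 2100 µg/L·h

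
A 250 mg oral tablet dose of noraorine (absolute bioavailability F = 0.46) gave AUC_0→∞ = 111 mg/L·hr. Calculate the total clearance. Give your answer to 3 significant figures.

CL = 1.04 L/hr

CL = F × Dose / AUC_0→∞
   = 0.46 × 250 / 111 = 1.03604 L/hr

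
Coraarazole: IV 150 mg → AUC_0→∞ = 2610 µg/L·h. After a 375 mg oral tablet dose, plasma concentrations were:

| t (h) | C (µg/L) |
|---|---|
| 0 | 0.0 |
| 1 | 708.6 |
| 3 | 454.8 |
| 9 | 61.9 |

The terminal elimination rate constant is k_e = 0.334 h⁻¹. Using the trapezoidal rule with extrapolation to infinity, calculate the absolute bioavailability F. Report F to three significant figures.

F = 0.499

Trapezoidal AUC_0→9 (oral tablet):
  [0→1]: (0.0+708.6)/2 × 1 = 354.3
  [1→3]: (708.6+454.8)/2 × 2 = 1163.4
  [3→9]: (454.8+61.9)/2 × 6 = 1550.1
  Sum = 3067.8 µg/L·h
Tail: C_last/k_e = 61.9/0.334 = 185.329
AUC_0→∞ (oral tablet) = 3067.8 + 185.329 = 3253.129 µg/L·h
F = (AUC_ev/D_ev)/(AUC_iv/D_iv) = (3253.129/375)/(2610/150) = 8.67501/17.4 = 0.4986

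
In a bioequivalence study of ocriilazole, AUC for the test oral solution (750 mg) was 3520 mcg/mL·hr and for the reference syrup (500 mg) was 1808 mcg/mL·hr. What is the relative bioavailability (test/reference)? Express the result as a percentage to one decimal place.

F_rel = 129.8%

F_rel = (AUC_test/D_test) / (AUC_ref/D_ref)
      = (3520/750) / (1808/500)
      = 4.69333 / 3.616 = 1.2979 = 129.79%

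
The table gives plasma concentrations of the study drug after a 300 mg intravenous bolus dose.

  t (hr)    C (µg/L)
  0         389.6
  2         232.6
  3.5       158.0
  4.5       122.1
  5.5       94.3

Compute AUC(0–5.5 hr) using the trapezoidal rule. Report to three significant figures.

Trapezoidal AUC_0→5.5:
  [0→2]: (389.6+232.6)/2 × 2 = 622.2
  [2→3.5]: (232.6+158.0)/2 × 1.5 = 292.95
  [3.5→4.5]: (158.0+122.1)/2 × 1 = 140.05
  [4.5→5.5]: (122.1+94.3)/2 × 1 = 108.2
  Sum = 1163.4 µg/L·hr

AUC = 1160 µg/L·hr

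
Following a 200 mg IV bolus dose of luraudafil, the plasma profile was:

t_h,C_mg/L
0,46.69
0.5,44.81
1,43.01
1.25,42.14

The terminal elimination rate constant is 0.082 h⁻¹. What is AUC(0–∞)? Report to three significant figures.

Trapezoidal AUC_0→1.25:
  [0→0.5]: (46.69+44.81)/2 × 0.5 = 22.875
  [0.5→1]: (44.81+43.01)/2 × 0.5 = 21.955
  [1→1.25]: (43.01+42.14)/2 × 0.25 = 10.64375
  Sum = 55.47375 mg/L·h
Extrapolated tail: C_last / k_e = 42.14 / 0.082 = 513.902
AUC_0→∞ = 55.47375 + 513.902 = 569.37575 mg/L·h

AUC = 569 mg/L·h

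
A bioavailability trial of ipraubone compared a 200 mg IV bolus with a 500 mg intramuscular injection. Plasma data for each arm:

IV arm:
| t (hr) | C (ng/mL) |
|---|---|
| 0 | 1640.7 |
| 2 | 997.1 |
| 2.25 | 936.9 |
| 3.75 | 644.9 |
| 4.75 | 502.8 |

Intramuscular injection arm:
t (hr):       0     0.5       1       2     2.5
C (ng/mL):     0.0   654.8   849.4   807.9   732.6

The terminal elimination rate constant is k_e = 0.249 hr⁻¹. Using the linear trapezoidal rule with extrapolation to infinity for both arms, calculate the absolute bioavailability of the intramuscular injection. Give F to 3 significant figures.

F = 0.282

Trapezoidal AUC_0→4.75 (IV):
  [0→2]: (1640.7+997.1)/2 × 2 = 2637.8
  [2→2.25]: (997.1+936.9)/2 × 0.25 = 241.75
  [2.25→3.75]: (936.9+644.9)/2 × 1.5 = 1186.35
  [3.75→4.75]: (644.9+502.8)/2 × 1 = 573.85
  Sum = 4639.75 ng/mL·hr
IV tail: 502.8/0.249 = 2019.277; AUC_iv,0→∞ = 4639.75 + 2019.277 = 6659.027 ng/mL·hr
Trapezoidal AUC_0→2.5 (intramuscular injection):
  [0→0.5]: (0.0+654.8)/2 × 0.5 = 163.7
  [0.5→1]: (654.8+849.4)/2 × 0.5 = 376.05
  [1→2]: (849.4+807.9)/2 × 1 = 828.65
  [2→2.5]: (807.9+732.6)/2 × 0.5 = 385.125
  Sum = 1753.525 ng/mL·hr
intramuscular injection tail: 732.6/0.249 = 2942.169; AUC_ev,0→∞ = 1753.525 + 2942.169 = 4695.694 ng/mL·hr
F = (AUC_ev/D_ev)/(AUC_iv/D_iv) = (4695.694/500)/(6659.027/200) = 9.391388/33.295135 = 0.2821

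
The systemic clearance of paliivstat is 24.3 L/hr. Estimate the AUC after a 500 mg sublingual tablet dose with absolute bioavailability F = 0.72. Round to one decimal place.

AUC_0→∞ = F × Dose / CL
        = 0.72 × 500 / 24.3 = 14.8148 mg/L·hr

AUC = 14.8 mg/L·hr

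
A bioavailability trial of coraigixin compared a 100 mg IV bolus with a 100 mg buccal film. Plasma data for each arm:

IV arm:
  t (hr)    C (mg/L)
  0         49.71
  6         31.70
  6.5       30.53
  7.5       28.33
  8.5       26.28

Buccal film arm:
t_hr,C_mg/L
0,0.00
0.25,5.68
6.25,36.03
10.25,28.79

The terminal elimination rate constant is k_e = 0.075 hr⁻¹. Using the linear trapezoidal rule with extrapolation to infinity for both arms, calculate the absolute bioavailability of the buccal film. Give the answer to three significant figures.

F = 0.959

Trapezoidal AUC_0→8.5 (IV):
  [0→6]: (49.71+31.70)/2 × 6 = 244.23
  [6→6.5]: (31.70+30.53)/2 × 0.5 = 15.5575
  [6.5→7.5]: (30.53+28.33)/2 × 1 = 29.43
  [7.5→8.5]: (28.33+26.28)/2 × 1 = 27.305
  Sum = 316.5225 mg/L·hr
IV tail: 26.28/0.075 = 350.400; AUC_iv,0→∞ = 316.5225 + 350.400 = 666.9225 mg/L·hr
Trapezoidal AUC_0→10.25 (buccal film):
  [0→0.25]: (0.00+5.68)/2 × 0.25 = 0.71
  [0.25→6.25]: (5.68+36.03)/2 × 6 = 125.13
  [6.25→10.25]: (36.03+28.79)/2 × 4 = 129.64
  Sum = 255.48 mg/L·hr
buccal film tail: 28.79/0.075 = 383.867; AUC_ev,0→∞ = 255.48 + 383.867 = 639.347 mg/L·hr
F = (AUC_ev/D_ev)/(AUC_iv/D_iv) = (639.347/100)/(666.9225/100) = 6.39347/6.669225 = 0.9587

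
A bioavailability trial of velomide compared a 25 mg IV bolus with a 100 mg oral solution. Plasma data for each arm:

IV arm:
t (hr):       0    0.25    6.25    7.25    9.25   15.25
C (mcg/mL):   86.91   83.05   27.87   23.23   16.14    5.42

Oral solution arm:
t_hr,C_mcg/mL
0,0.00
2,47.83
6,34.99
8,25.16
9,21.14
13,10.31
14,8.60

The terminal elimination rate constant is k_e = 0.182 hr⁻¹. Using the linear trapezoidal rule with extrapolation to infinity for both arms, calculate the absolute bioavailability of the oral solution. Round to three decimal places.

Trapezoidal AUC_0→15.25 (IV):
  [0→0.25]: (86.91+83.05)/2 × 0.25 = 21.245
  [0.25→6.25]: (83.05+27.87)/2 × 6 = 332.76
  [6.25→7.25]: (27.87+23.23)/2 × 1 = 25.55
  [7.25→9.25]: (23.23+16.14)/2 × 2 = 39.37
  [9.25→15.25]: (16.14+5.42)/2 × 6 = 64.68
  Sum = 483.605 mcg/mL·hr
IV tail: 5.42/0.182 = 29.780; AUC_iv,0→∞ = 483.605 + 29.780 = 513.385 mcg/mL·hr
Trapezoidal AUC_0→14 (oral solution):
  [0→2]: (0.00+47.83)/2 × 2 = 47.83
  [2→6]: (47.83+34.99)/2 × 4 = 165.64
  [6→8]: (34.99+25.16)/2 × 2 = 60.15
  [8→9]: (25.16+21.14)/2 × 1 = 23.15
  [9→13]: (21.14+10.31)/2 × 4 = 62.9
  [13→14]: (10.31+8.60)/2 × 1 = 9.455
  Sum = 369.125 mcg/mL·hr
oral solution tail: 8.60/0.182 = 47.253; AUC_ev,0→∞ = 369.125 + 47.253 = 416.378 mcg/mL·hr
F = (AUC_ev/D_ev)/(AUC_iv/D_iv) = (416.378/100)/(513.385/25) = 4.16378/20.5354 = 0.2028

F = 0.203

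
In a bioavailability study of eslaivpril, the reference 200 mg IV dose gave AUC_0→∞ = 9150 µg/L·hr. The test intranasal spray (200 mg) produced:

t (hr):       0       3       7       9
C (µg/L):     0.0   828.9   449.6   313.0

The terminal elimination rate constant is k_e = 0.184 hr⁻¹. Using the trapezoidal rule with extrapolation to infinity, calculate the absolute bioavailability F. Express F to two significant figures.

F = 0.68

Trapezoidal AUC_0→9 (intranasal spray):
  [0→3]: (0.0+828.9)/2 × 3 = 1243.35
  [3→7]: (828.9+449.6)/2 × 4 = 2557.0
  [7→9]: (449.6+313.0)/2 × 2 = 762.6
  Sum = 4562.95 µg/L·hr
Tail: C_last/k_e = 313.0/0.184 = 1701.087
AUC_0→∞ (intranasal spray) = 4562.95 + 1701.087 = 6264.037 µg/L·hr
F = (AUC_ev/D_ev)/(AUC_iv/D_iv) = (6264.037/200)/(9150/200) = 31.320185/45.75 = 0.6846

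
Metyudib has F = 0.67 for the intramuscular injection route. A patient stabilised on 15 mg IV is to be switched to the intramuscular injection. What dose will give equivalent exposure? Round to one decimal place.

For equal systemic exposure: F × D_ev = D_iv
D_ev = D_iv / F = 15 / 0.67 = 22.3881 mg

D_intramuscular = 22.4 mg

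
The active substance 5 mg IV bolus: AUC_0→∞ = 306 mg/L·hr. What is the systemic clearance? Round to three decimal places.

CL = 0.016 L/hr

CL = Dose_iv / AUC_0→∞
   = 5 / 306 = 0.0163399 L/hr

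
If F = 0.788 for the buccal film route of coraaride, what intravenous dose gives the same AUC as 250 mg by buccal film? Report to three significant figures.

Systemic exposure from an extravascular dose = F × D_ev, so the equivalent IV dose is F × D_ev.
D_iv = F × D_ev = 0.788 × 250 = 197 mg

D_iv = 197 mg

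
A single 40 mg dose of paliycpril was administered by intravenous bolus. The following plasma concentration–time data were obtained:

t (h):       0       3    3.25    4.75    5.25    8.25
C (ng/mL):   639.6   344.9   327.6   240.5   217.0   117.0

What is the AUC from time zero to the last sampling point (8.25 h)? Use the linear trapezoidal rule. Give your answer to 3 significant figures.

Trapezoidal AUC_0→8.25:
  [0→3]: (639.6+344.9)/2 × 3 = 1476.75
  [3→3.25]: (344.9+327.6)/2 × 0.25 = 84.0625
  [3.25→4.75]: (327.6+240.5)/2 × 1.5 = 426.075
  [4.75→5.25]: (240.5+217.0)/2 × 0.5 = 114.375
  [5.25→8.25]: (217.0+117.0)/2 × 3 = 501.0
  Sum = 2602.2625 ng/mL·h

AUC = 2600 ng/mL·h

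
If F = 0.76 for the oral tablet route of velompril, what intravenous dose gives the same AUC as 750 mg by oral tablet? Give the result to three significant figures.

D_iv = 570 mg

Systemic exposure from an extravascular dose = F × D_ev, so the equivalent IV dose is F × D_ev.
D_iv = F × D_ev = 0.76 × 750 = 570 mg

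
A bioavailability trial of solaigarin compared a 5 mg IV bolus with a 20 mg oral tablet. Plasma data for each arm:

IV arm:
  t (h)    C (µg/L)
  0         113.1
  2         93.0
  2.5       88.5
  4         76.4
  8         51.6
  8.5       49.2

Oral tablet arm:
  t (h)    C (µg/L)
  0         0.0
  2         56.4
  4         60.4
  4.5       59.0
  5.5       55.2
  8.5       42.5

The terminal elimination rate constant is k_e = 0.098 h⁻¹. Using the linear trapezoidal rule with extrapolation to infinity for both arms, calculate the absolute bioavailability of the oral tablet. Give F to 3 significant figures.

F = 0.181

Trapezoidal AUC_0→8.5 (IV):
  [0→2]: (113.1+93.0)/2 × 2 = 206.1
  [2→2.5]: (93.0+88.5)/2 × 0.5 = 45.375
  [2.5→4]: (88.5+76.4)/2 × 1.5 = 123.675
  [4→8]: (76.4+51.6)/2 × 4 = 256.0
  [8→8.5]: (51.6+49.2)/2 × 0.5 = 25.2
  Sum = 656.35 µg/L·h
IV tail: 49.2/0.098 = 502.041; AUC_iv,0→∞ = 656.35 + 502.041 = 1158.391 µg/L·h
Trapezoidal AUC_0→8.5 (oral tablet):
  [0→2]: (0.0+56.4)/2 × 2 = 56.4
  [2→4]: (56.4+60.4)/2 × 2 = 116.8
  [4→4.5]: (60.4+59.0)/2 × 0.5 = 29.85
  [4.5→5.5]: (59.0+55.2)/2 × 1 = 57.1
  [5.5→8.5]: (55.2+42.5)/2 × 3 = 146.55
  Sum = 406.7 µg/L·h
oral tablet tail: 42.5/0.098 = 433.673; AUC_ev,0→∞ = 406.7 + 433.673 = 840.373 µg/L·h
F = (AUC_ev/D_ev)/(AUC_iv/D_iv) = (840.373/20)/(1158.391/5) = 42.01865/231.6782 = 0.1814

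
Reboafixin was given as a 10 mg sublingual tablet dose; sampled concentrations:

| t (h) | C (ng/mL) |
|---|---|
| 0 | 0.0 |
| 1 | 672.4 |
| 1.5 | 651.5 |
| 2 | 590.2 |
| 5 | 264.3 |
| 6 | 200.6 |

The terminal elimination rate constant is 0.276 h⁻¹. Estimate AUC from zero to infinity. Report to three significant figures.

AUC = 3220 ng/mL·h

Trapezoidal AUC_0→6:
  [0→1]: (0.0+672.4)/2 × 1 = 336.2
  [1→1.5]: (672.4+651.5)/2 × 0.5 = 330.975
  [1.5→2]: (651.5+590.2)/2 × 0.5 = 310.425
  [2→5]: (590.2+264.3)/2 × 3 = 1281.75
  [5→6]: (264.3+200.6)/2 × 1 = 232.45
  Sum = 2491.8 ng/mL·h
Extrapolated tail: C_last / k_e = 200.6 / 0.276 = 726.812
AUC_0→∞ = 2491.8 + 726.812 = 3218.612 ng/mL·h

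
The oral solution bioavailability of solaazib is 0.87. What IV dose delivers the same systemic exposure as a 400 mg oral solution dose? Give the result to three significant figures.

Systemic exposure from an extravascular dose = F × D_ev, so the equivalent IV dose is F × D_ev.
D_iv = F × D_ev = 0.87 × 400 = 348 mg

D_iv = 348 mg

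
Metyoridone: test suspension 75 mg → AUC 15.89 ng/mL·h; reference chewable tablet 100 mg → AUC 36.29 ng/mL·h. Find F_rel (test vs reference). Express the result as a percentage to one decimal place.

F_rel = (AUC_test/D_test) / (AUC_ref/D_ref)
      = (15.89/75) / (36.29/100)
      = 0.211867 / 0.3629 = 0.5838 = 58.38%

F_rel = 58.4%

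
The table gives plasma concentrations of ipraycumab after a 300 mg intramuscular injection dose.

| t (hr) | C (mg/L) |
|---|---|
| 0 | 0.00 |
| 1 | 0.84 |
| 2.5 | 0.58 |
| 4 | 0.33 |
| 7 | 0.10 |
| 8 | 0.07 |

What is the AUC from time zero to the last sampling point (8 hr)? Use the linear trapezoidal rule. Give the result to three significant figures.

Trapezoidal AUC_0→8:
  [0→1]: (0.00+0.84)/2 × 1 = 0.42
  [1→2.5]: (0.84+0.58)/2 × 1.5 = 1.065
  [2.5→4]: (0.58+0.33)/2 × 1.5 = 0.6825
  [4→7]: (0.33+0.10)/2 × 3 = 0.645
  [7→8]: (0.10+0.07)/2 × 1 = 0.085
  Sum = 2.8975 mg/L·hr

AUC = 2.90 mg/L·hr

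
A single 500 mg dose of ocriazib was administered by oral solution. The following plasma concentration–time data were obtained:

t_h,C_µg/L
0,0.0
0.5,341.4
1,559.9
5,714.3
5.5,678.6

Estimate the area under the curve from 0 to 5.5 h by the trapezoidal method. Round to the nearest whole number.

Trapezoidal AUC_0→5.5:
  [0→0.5]: (0.0+341.4)/2 × 0.5 = 85.35
  [0.5→1]: (341.4+559.9)/2 × 0.5 = 225.325
  [1→5]: (559.9+714.3)/2 × 4 = 2548.4
  [5→5.5]: (714.3+678.6)/2 × 0.5 = 348.225
  Sum = 3207.3 µg/L·h

AUC = 3207 µg/L·h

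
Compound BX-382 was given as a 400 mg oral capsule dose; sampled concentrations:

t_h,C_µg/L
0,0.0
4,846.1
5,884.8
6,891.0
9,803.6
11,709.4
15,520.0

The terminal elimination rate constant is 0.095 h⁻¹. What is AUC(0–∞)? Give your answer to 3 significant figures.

AUC = 15400 µg/L·h

Trapezoidal AUC_0→15:
  [0→4]: (0.0+846.1)/2 × 4 = 1692.2
  [4→5]: (846.1+884.8)/2 × 1 = 865.45
  [5→6]: (884.8+891.0)/2 × 1 = 887.9
  [6→9]: (891.0+803.6)/2 × 3 = 2541.9
  [9→11]: (803.6+709.4)/2 × 2 = 1513.0
  [11→15]: (709.4+520.0)/2 × 4 = 2458.8
  Sum = 9959.25 µg/L·h
Extrapolated tail: C_last / k_e = 520.0 / 0.095 = 5473.684
AUC_0→∞ = 9959.25 + 5473.684 = 15432.934 µg/L·h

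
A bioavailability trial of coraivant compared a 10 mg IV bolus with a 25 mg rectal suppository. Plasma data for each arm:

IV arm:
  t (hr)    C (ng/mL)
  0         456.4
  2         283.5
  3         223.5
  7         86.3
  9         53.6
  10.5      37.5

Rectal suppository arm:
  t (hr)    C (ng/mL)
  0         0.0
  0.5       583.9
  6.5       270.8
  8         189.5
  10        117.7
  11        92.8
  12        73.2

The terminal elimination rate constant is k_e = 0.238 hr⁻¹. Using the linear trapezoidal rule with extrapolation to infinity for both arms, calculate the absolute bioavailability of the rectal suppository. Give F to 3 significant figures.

Trapezoidal AUC_0→10.5 (IV):
  [0→2]: (456.4+283.5)/2 × 2 = 739.9
  [2→3]: (283.5+223.5)/2 × 1 = 253.5
  [3→7]: (223.5+86.3)/2 × 4 = 619.6
  [7→9]: (86.3+53.6)/2 × 2 = 139.9
  [9→10.5]: (53.6+37.5)/2 × 1.5 = 68.325
  Sum = 1821.225 ng/mL·hr
IV tail: 37.5/0.238 = 157.563; AUC_iv,0→∞ = 1821.225 + 157.563 = 1978.788 ng/mL·hr
Trapezoidal AUC_0→12 (rectal suppository):
  [0→0.5]: (0.0+583.9)/2 × 0.5 = 145.975
  [0.5→6.5]: (583.9+270.8)/2 × 6 = 2564.1
  [6.5→8]: (270.8+189.5)/2 × 1.5 = 345.225
  [8→10]: (189.5+117.7)/2 × 2 = 307.2
  [10→11]: (117.7+92.8)/2 × 1 = 105.25
  [11→12]: (92.8+73.2)/2 × 1 = 83.0
  Sum = 3550.75 ng/mL·hr
rectal suppository tail: 73.2/0.238 = 307.563; AUC_ev,0→∞ = 3550.75 + 307.563 = 3858.313 ng/mL·hr
F = (AUC_ev/D_ev)/(AUC_iv/D_iv) = (3858.313/25)/(1978.788/10) = 154.33252/197.8788 = 0.7799

F = 0.780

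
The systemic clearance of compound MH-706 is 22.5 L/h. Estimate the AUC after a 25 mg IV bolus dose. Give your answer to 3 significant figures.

AUC = 1.11 mg/L·h

AUC_0→∞ = Dose_iv / CL
        = 25 / 22.5 = 1.11111 mg/L·h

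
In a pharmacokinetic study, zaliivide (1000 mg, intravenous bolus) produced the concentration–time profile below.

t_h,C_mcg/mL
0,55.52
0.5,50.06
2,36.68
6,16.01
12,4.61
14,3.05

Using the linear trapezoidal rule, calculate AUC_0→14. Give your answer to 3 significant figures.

AUC = 266 mcg/mL·h

Trapezoidal AUC_0→14:
  [0→0.5]: (55.52+50.06)/2 × 0.5 = 26.395
  [0.5→2]: (50.06+36.68)/2 × 1.5 = 65.055
  [2→6]: (36.68+16.01)/2 × 4 = 105.38
  [6→12]: (16.01+4.61)/2 × 6 = 61.86
  [12→14]: (4.61+3.05)/2 × 2 = 7.66
  Sum = 266.35 mcg/mL·h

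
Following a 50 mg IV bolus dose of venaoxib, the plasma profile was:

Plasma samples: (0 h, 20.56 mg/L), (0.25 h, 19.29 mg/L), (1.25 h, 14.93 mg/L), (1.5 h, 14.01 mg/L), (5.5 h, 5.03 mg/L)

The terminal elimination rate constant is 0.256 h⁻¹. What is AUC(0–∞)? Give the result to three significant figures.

AUC = 83.4 mg/L·h

Trapezoidal AUC_0→5.5:
  [0→0.25]: (20.56+19.29)/2 × 0.25 = 4.98125
  [0.25→1.25]: (19.29+14.93)/2 × 1 = 17.11
  [1.25→1.5]: (14.93+14.01)/2 × 0.25 = 3.6175
  [1.5→5.5]: (14.01+5.03)/2 × 4 = 38.08
  Sum = 63.78875 mg/L·h
Extrapolated tail: C_last / k_e = 5.03 / 0.256 = 19.648
AUC_0→∞ = 63.78875 + 19.648 = 83.43675 mg/L·h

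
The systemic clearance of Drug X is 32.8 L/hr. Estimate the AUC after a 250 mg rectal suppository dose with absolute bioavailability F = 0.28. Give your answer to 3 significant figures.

AUC_0→∞ = F × Dose / CL
        = 0.28 × 250 / 32.8 = 2.13415 mg/L·hr

AUC = 2.13 mg/L·hr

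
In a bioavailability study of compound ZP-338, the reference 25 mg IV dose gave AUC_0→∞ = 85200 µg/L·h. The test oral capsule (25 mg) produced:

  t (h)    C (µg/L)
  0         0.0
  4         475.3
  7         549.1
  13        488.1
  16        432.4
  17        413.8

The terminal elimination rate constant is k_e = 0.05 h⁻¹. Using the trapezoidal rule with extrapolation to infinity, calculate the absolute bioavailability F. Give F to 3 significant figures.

Trapezoidal AUC_0→17 (oral capsule):
  [0→4]: (0.0+475.3)/2 × 4 = 950.6
  [4→7]: (475.3+549.1)/2 × 3 = 1536.6
  [7→13]: (549.1+488.1)/2 × 6 = 3111.6
  [13→16]: (488.1+432.4)/2 × 3 = 1380.75
  [16→17]: (432.4+413.8)/2 × 1 = 423.1
  Sum = 7402.65 µg/L·h
Tail: C_last/k_e = 413.8/0.05 = 8276.000
AUC_0→∞ (oral capsule) = 7402.65 + 8276.000 = 15678.65 µg/L·h
F = (AUC_ev/D_ev)/(AUC_iv/D_iv) = (15678.65/25)/(85200/25) = 627.146/3408 = 0.1840

F = 0.184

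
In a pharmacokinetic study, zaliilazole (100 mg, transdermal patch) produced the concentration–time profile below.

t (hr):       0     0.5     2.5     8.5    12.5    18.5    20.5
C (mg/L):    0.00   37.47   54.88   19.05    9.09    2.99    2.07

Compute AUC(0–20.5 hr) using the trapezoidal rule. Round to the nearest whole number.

Trapezoidal AUC_0→20.5:
  [0→0.5]: (0.00+37.47)/2 × 0.5 = 9.3675
  [0.5→2.5]: (37.47+54.88)/2 × 2 = 92.35
  [2.5→8.5]: (54.88+19.05)/2 × 6 = 221.79
  [8.5→12.5]: (19.05+9.09)/2 × 4 = 56.28
  [12.5→18.5]: (9.09+2.99)/2 × 6 = 36.24
  [18.5→20.5]: (2.99+2.07)/2 × 2 = 5.06
  Sum = 421.0875 mg/L·hr

AUC = 421 mg/L·hr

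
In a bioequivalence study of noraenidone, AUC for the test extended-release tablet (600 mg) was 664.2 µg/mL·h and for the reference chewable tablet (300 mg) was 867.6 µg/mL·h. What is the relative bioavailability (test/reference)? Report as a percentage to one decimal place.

F_rel = (AUC_test/D_test) / (AUC_ref/D_ref)
      = (664.2/600) / (867.6/300)
      = 1.107 / 2.892 = 0.3828 = 38.28%

F_rel = 38.3%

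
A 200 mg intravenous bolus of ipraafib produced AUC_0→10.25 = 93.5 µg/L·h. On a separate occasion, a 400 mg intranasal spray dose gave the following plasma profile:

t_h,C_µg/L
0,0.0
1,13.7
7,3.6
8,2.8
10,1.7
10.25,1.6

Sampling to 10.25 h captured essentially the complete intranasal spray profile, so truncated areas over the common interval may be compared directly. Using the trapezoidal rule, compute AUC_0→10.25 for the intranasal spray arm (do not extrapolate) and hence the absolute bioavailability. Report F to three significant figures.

F = 0.358

Trapezoidal AUC_0→10.25 (intranasal spray):
  [0→1]: (0.0+13.7)/2 × 1 = 6.85
  [1→7]: (13.7+3.6)/2 × 6 = 51.9
  [7→8]: (3.6+2.8)/2 × 1 = 3.2
  [8→10]: (2.8+1.7)/2 × 2 = 4.5
  [10→10.25]: (1.7+1.6)/2 × 0.25 = 0.4125
  Sum = 66.8625 µg/L·h
F = (AUC_ev/D_ev)/(AUC_iv/D_iv) = (66.8625/400)/(93.5/200) = 0.16715625/0.4675 = 0.3576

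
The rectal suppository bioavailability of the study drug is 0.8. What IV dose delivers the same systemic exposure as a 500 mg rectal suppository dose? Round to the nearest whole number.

Systemic exposure from an extravascular dose = F × D_ev, so the equivalent IV dose is F × D_ev.
D_iv = F × D_ev = 0.8 × 500 = 400 mg

D_iv = 400 mg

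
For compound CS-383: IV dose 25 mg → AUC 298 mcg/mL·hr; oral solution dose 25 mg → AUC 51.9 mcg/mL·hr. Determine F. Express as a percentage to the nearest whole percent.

F = (AUC_ev / D_ev) / (AUC_iv / D_iv)
  = (51.9/25) / (298/25)
  = 2.076 / 11.92 = 0.1742
  = 17.42%

F = 17%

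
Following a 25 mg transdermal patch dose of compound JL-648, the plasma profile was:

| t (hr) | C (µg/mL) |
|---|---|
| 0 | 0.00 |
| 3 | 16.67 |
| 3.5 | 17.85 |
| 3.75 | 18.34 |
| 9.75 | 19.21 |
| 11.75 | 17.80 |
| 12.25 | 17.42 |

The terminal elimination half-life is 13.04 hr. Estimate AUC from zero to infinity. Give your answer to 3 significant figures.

Trapezoidal AUC_0→12.25:
  [0→3]: (0.00+16.67)/2 × 3 = 25.005
  [3→3.5]: (16.67+17.85)/2 × 0.5 = 8.63
  [3.5→3.75]: (17.85+18.34)/2 × 0.25 = 4.52375
  [3.75→9.75]: (18.34+19.21)/2 × 6 = 112.65
  [9.75→11.75]: (19.21+17.80)/2 × 2 = 37.01
  [11.75→12.25]: (17.80+17.42)/2 × 0.5 = 8.805
  Sum = 196.62375 µg/mL·hr
k_e = ln2 / t½ = 0.693147 / 13.04 = 0.0532 hr^-1
Extrapolated tail: C_last / k_e = 17.42 / 0.0532 = 327.444
AUC_0→∞ = 196.62375 + 327.444 = 524.06775 µg/mL·hr

AUC = 524 µg/mL·hr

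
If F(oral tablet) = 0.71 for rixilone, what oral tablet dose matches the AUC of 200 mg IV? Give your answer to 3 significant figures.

For equal systemic exposure: F × D_ev = D_iv
D_ev = D_iv / F = 200 / 0.71 = 281.69 mg

D_oral = 282 mg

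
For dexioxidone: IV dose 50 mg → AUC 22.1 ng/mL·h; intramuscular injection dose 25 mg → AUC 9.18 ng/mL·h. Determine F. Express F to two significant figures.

F = 0.83

F = (AUC_ev / D_ev) / (AUC_iv / D_iv)
  = (9.18/25) / (22.1/50)
  = 0.3672 / 0.442 = 0.8308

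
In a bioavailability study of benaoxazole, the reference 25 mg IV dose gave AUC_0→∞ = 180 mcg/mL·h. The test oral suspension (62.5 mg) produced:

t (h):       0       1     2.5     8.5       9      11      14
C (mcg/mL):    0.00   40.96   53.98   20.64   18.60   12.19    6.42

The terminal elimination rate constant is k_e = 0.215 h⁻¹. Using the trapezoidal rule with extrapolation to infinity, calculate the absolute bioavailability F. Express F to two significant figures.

F = 0.92

Trapezoidal AUC_0→14 (oral suspension):
  [0→1]: (0.00+40.96)/2 × 1 = 20.48
  [1→2.5]: (40.96+53.98)/2 × 1.5 = 71.205
  [2.5→8.5]: (53.98+20.64)/2 × 6 = 223.86
  [8.5→9]: (20.64+18.60)/2 × 0.5 = 9.81
  [9→11]: (18.60+12.19)/2 × 2 = 30.79
  [11→14]: (12.19+6.42)/2 × 3 = 27.915
  Sum = 384.06 mcg/mL·h
Tail: C_last/k_e = 6.42/0.215 = 29.860
AUC_0→∞ (oral suspension) = 384.06 + 29.860 = 413.92 mcg/mL·h
F = (AUC_ev/D_ev)/(AUC_iv/D_iv) = (413.92/62.5)/(180/25) = 6.62272/7.2 = 0.9198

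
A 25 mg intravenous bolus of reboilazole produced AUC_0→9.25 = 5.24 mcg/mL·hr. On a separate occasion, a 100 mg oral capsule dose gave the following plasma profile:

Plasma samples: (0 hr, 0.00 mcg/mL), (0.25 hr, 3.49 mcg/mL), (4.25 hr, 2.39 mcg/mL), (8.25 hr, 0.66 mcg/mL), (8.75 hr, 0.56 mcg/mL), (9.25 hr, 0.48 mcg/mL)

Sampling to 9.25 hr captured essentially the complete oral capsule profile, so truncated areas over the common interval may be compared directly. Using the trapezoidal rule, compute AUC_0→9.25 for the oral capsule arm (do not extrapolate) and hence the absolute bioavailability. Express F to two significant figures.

F = 0.90

Trapezoidal AUC_0→9.25 (oral capsule):
  [0→0.25]: (0.00+3.49)/2 × 0.25 = 0.43625
  [0.25→4.25]: (3.49+2.39)/2 × 4 = 11.76
  [4.25→8.25]: (2.39+0.66)/2 × 4 = 6.1
  [8.25→8.75]: (0.66+0.56)/2 × 0.5 = 0.305
  [8.75→9.25]: (0.56+0.48)/2 × 0.5 = 0.26
  Sum = 18.86125 mcg/mL·hr
F = (AUC_ev/D_ev)/(AUC_iv/D_iv) = (18.86125/100)/(5.24/25) = 0.1886125/0.2096 = 0.8999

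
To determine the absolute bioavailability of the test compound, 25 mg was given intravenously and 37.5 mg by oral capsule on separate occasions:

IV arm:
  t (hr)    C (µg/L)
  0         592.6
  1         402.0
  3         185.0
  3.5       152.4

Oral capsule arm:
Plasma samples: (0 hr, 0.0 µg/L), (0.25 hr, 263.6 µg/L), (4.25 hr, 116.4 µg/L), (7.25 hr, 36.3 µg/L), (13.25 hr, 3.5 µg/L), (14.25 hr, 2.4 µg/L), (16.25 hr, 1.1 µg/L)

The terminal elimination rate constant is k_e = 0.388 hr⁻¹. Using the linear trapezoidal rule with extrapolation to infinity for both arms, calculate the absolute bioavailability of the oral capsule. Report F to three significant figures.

F = 0.491

Trapezoidal AUC_0→3.5 (IV):
  [0→1]: (592.6+402.0)/2 × 1 = 497.3
  [1→3]: (402.0+185.0)/2 × 2 = 587.0
  [3→3.5]: (185.0+152.4)/2 × 0.5 = 84.35
  Sum = 1168.65 µg/L·hr
IV tail: 152.4/0.388 = 392.784; AUC_iv,0→∞ = 1168.65 + 392.784 = 1561.434 µg/L·hr
Trapezoidal AUC_0→16.25 (oral capsule):
  [0→0.25]: (0.0+263.6)/2 × 0.25 = 32.95
  [0.25→4.25]: (263.6+116.4)/2 × 4 = 760.0
  [4.25→7.25]: (116.4+36.3)/2 × 3 = 229.05
  [7.25→13.25]: (36.3+3.5)/2 × 6 = 119.4
  [13.25→14.25]: (3.5+2.4)/2 × 1 = 2.95
  [14.25→16.25]: (2.4+1.1)/2 × 2 = 3.5
  Sum = 1147.85 µg/L·hr
oral capsule tail: 1.1/0.388 = 2.835; AUC_ev,0→∞ = 1147.85 + 2.835 = 1150.685 µg/L·hr
F = (AUC_ev/D_ev)/(AUC_iv/D_iv) = (1150.685/37.5)/(1561.434/25) = 30.6849/62.45736 = 0.4913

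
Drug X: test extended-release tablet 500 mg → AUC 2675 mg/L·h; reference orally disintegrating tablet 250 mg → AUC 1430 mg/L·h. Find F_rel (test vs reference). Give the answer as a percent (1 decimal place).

F_rel = 93.5%

F_rel = (AUC_test/D_test) / (AUC_ref/D_ref)
      = (2675/500) / (1430/250)
      = 5.35 / 5.72 = 0.9353 = 93.53%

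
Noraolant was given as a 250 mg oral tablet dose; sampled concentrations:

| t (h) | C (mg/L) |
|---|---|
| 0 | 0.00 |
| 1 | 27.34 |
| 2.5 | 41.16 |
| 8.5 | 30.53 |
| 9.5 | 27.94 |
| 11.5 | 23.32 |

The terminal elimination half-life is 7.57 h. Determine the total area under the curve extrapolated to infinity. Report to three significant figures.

AUC = 615 mg/L·h

Trapezoidal AUC_0→11.5:
  [0→1]: (0.00+27.34)/2 × 1 = 13.67
  [1→2.5]: (27.34+41.16)/2 × 1.5 = 51.375
  [2.5→8.5]: (41.16+30.53)/2 × 6 = 215.07
  [8.5→9.5]: (30.53+27.94)/2 × 1 = 29.235
  [9.5→11.5]: (27.94+23.32)/2 × 2 = 51.26
  Sum = 360.61 mg/L·h
k_e = ln2 / t½ = 0.693147 / 7.57 = 0.0916 h^-1
Extrapolated tail: C_last / k_e = 23.32 / 0.0916 = 254.585
AUC_0→∞ = 360.61 + 254.585 = 615.195 mg/L·h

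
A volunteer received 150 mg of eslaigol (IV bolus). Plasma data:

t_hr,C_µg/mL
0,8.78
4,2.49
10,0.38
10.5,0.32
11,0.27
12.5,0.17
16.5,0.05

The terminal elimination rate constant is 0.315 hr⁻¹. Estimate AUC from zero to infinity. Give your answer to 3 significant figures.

AUC = 32.4 µg/mL·hr

Trapezoidal AUC_0→16.5:
  [0→4]: (8.78+2.49)/2 × 4 = 22.54
  [4→10]: (2.49+0.38)/2 × 6 = 8.61
  [10→10.5]: (0.38+0.32)/2 × 0.5 = 0.175
  [10.5→11]: (0.32+0.27)/2 × 0.5 = 0.1475
  [11→12.5]: (0.27+0.17)/2 × 1.5 = 0.33
  [12.5→16.5]: (0.17+0.05)/2 × 4 = 0.44
  Sum = 32.2425 µg/mL·hr
Extrapolated tail: C_last / k_e = 0.05 / 0.315 = 0.159
AUC_0→∞ = 32.2425 + 0.159 = 32.4015 µg/mL·hr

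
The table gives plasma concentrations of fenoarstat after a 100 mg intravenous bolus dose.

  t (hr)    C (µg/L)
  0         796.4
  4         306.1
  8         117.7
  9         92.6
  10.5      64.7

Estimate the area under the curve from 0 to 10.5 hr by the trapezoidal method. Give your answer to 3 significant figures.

AUC = 3280 µg/L·hr

Trapezoidal AUC_0→10.5:
  [0→4]: (796.4+306.1)/2 × 4 = 2205.0
  [4→8]: (306.1+117.7)/2 × 4 = 847.6
  [8→9]: (117.7+92.6)/2 × 1 = 105.15
  [9→10.5]: (92.6+64.7)/2 × 1.5 = 117.975
  Sum = 3275.725 µg/L·hr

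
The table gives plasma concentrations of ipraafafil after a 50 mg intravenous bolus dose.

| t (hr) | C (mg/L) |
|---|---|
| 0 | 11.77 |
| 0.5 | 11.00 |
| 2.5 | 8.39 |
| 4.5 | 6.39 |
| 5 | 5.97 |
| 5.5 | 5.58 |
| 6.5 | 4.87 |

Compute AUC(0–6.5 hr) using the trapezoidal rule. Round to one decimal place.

AUC = 51.1 mg/L·hr

Trapezoidal AUC_0→6.5:
  [0→0.5]: (11.77+11.00)/2 × 0.5 = 5.6925
  [0.5→2.5]: (11.00+8.39)/2 × 2 = 19.39
  [2.5→4.5]: (8.39+6.39)/2 × 2 = 14.78
  [4.5→5]: (6.39+5.97)/2 × 0.5 = 3.09
  [5→5.5]: (5.97+5.58)/2 × 0.5 = 2.8875
  [5.5→6.5]: (5.58+4.87)/2 × 1 = 5.225
  Sum = 51.065 mg/L·hr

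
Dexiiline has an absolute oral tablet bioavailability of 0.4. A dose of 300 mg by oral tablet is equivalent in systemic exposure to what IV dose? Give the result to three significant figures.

Systemic exposure from an extravascular dose = F × D_ev, so the equivalent IV dose is F × D_ev.
D_iv = F × D_ev = 0.4 × 300 = 120 mg

D_iv = 120 mg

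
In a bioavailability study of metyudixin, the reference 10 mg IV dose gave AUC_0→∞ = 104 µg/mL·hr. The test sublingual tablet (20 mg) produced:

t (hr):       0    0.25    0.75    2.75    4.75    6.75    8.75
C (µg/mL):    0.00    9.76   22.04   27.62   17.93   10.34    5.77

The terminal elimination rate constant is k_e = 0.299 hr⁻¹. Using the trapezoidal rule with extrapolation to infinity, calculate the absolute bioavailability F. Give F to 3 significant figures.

Trapezoidal AUC_0→8.75 (sublingual tablet):
  [0→0.25]: (0.00+9.76)/2 × 0.25 = 1.22
  [0.25→0.75]: (9.76+22.04)/2 × 0.5 = 7.95
  [0.75→2.75]: (22.04+27.62)/2 × 2 = 49.66
  [2.75→4.75]: (27.62+17.93)/2 × 2 = 45.55
  [4.75→6.75]: (17.93+10.34)/2 × 2 = 28.27
  [6.75→8.75]: (10.34+5.77)/2 × 2 = 16.11
  Sum = 148.76 µg/mL·hr
Tail: C_last/k_e = 5.77/0.299 = 19.298
AUC_0→∞ (sublingual tablet) = 148.76 + 19.298 = 168.058 µg/mL·hr
F = (AUC_ev/D_ev)/(AUC_iv/D_iv) = (168.058/20)/(104/10) = 8.4029/10.4 = 0.8080

F = 0.808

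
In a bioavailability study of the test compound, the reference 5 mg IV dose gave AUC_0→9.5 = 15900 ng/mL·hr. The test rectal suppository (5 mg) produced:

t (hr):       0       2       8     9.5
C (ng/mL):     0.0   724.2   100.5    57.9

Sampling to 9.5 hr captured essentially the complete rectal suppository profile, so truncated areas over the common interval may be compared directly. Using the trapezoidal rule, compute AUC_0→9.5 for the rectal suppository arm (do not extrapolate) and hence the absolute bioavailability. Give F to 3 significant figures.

Trapezoidal AUC_0→9.5 (rectal suppository):
  [0→2]: (0.0+724.2)/2 × 2 = 724.2
  [2→8]: (724.2+100.5)/2 × 6 = 2474.1
  [8→9.5]: (100.5+57.9)/2 × 1.5 = 118.8
  Sum = 3317.1 ng/mL·hr
F = (AUC_ev/D_ev)/(AUC_iv/D_iv) = (3317.1/5)/(15900/5) = 663.42/3180 = 0.2086

F = 0.209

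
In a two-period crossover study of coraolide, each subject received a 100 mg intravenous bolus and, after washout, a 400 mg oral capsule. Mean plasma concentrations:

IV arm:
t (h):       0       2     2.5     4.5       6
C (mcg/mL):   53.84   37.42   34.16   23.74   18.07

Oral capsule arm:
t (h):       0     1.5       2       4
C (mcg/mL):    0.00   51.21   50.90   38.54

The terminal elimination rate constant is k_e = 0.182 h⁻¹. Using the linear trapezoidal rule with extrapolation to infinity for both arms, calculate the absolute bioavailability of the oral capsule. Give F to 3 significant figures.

Trapezoidal AUC_0→6 (IV):
  [0→2]: (53.84+37.42)/2 × 2 = 91.26
  [2→2.5]: (37.42+34.16)/2 × 0.5 = 17.895
  [2.5→4.5]: (34.16+23.74)/2 × 2 = 57.9
  [4.5→6]: (23.74+18.07)/2 × 1.5 = 31.3575
  Sum = 198.4125 mcg/mL·h
IV tail: 18.07/0.182 = 99.286; AUC_iv,0→∞ = 198.4125 + 99.286 = 297.6985 mcg/mL·h
Trapezoidal AUC_0→4 (oral capsule):
  [0→1.5]: (0.00+51.21)/2 × 1.5 = 38.4075
  [1.5→2]: (51.21+50.90)/2 × 0.5 = 25.5275
  [2→4]: (50.90+38.54)/2 × 2 = 89.44
  Sum = 153.375 mcg/mL·h
oral capsule tail: 38.54/0.182 = 211.758; AUC_ev,0→∞ = 153.375 + 211.758 = 365.133 mcg/mL·h
F = (AUC_ev/D_ev)/(AUC_iv/D_iv) = (365.133/400)/(297.6985/100) = 0.9128325/2.976985 = 0.3066

F = 0.307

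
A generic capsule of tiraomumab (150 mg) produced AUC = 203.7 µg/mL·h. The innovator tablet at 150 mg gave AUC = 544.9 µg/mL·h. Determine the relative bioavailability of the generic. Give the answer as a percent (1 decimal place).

F_rel = 37.4%

F_rel = (AUC_test/D_test) / (AUC_ref/D_ref)
      = (203.7/150) / (544.9/150)
      = 1.358 / 3.63267 = 0.3738 = 37.38%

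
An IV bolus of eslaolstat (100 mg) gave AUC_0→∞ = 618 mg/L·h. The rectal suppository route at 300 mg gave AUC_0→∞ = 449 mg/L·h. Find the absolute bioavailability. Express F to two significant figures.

F = (AUC_ev / D_ev) / (AUC_iv / D_iv)
  = (449/300) / (618/100)
  = 1.49667 / 6.18 = 0.2422

F = 0.24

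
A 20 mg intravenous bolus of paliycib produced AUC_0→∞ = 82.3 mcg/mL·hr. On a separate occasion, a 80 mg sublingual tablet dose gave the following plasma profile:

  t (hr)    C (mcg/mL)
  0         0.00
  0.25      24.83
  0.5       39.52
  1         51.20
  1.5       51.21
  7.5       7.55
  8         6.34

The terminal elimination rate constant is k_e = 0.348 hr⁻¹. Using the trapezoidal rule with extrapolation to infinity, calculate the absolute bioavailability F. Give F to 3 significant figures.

Trapezoidal AUC_0→8 (sublingual tablet):
  [0→0.25]: (0.00+24.83)/2 × 0.25 = 3.10375
  [0.25→0.5]: (24.83+39.52)/2 × 0.25 = 8.04375
  [0.5→1]: (39.52+51.20)/2 × 0.5 = 22.68
  [1→1.5]: (51.20+51.21)/2 × 0.5 = 25.6025
  [1.5→7.5]: (51.21+7.55)/2 × 6 = 176.28
  [7.5→8]: (7.55+6.34)/2 × 0.5 = 3.4725
  Sum = 239.1825 mcg/mL·hr
Tail: C_last/k_e = 6.34/0.348 = 18.218
AUC_0→∞ (sublingual tablet) = 239.1825 + 18.218 = 257.4005 mcg/mL·hr
F = (AUC_ev/D_ev)/(AUC_iv/D_iv) = (257.4005/80)/(82.3/20) = 3.21751/4.115 = 0.7819

F = 0.782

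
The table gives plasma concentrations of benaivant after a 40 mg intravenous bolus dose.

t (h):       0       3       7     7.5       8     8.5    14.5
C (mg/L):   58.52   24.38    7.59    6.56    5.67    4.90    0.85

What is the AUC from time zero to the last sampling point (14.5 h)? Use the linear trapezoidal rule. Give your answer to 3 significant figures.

AUC = 215 mg/L·h

Trapezoidal AUC_0→14.5:
  [0→3]: (58.52+24.38)/2 × 3 = 124.35
  [3→7]: (24.38+7.59)/2 × 4 = 63.94
  [7→7.5]: (7.59+6.56)/2 × 0.5 = 3.5375
  [7.5→8]: (6.56+5.67)/2 × 0.5 = 3.0575
  [8→8.5]: (5.67+4.90)/2 × 0.5 = 2.6425
  [8.5→14.5]: (4.90+0.85)/2 × 6 = 17.25
  Sum = 214.7775 mg/L·h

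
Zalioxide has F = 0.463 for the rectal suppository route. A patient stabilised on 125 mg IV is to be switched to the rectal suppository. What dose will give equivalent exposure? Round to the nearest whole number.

For equal systemic exposure: F × D_ev = D_iv
D_ev = D_iv / F = 125 / 0.463 = 269.978 mg

D_rectal = 270 mg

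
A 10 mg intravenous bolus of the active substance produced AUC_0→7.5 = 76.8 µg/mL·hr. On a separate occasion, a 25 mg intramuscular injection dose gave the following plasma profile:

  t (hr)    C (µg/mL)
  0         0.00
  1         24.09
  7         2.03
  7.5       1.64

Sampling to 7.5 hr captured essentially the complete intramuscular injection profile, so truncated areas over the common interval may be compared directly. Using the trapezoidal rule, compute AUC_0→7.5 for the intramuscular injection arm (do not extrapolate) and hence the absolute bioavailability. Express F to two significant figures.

F = 0.48

Trapezoidal AUC_0→7.5 (intramuscular injection):
  [0→1]: (0.00+24.09)/2 × 1 = 12.045
  [1→7]: (24.09+2.03)/2 × 6 = 78.36
  [7→7.5]: (2.03+1.64)/2 × 0.5 = 0.9175
  Sum = 91.3225 µg/mL·hr
F = (AUC_ev/D_ev)/(AUC_iv/D_iv) = (91.3225/25)/(76.8/10) = 3.6529/7.68 = 0.4756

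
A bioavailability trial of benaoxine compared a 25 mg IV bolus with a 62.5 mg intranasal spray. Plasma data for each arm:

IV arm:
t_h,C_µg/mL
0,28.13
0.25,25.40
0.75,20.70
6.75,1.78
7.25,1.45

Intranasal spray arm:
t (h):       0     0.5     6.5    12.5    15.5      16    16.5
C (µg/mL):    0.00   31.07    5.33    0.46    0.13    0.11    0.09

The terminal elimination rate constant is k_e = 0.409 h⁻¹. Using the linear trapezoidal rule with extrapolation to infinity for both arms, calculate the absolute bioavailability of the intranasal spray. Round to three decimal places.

Trapezoidal AUC_0→7.25 (IV):
  [0→0.25]: (28.13+25.40)/2 × 0.25 = 6.69125
  [0.25→0.75]: (25.40+20.70)/2 × 0.5 = 11.525
  [0.75→6.75]: (20.70+1.78)/2 × 6 = 67.44
  [6.75→7.25]: (1.78+1.45)/2 × 0.5 = 0.8075
  Sum = 86.46375 µg/mL·h
IV tail: 1.45/0.409 = 3.545; AUC_iv,0→∞ = 86.46375 + 3.545 = 90.00875 µg/mL·h
Trapezoidal AUC_0→16.5 (intranasal spray):
  [0→0.5]: (0.00+31.07)/2 × 0.5 = 7.7675
  [0.5→6.5]: (31.07+5.33)/2 × 6 = 109.2
  [6.5→12.5]: (5.33+0.46)/2 × 6 = 17.37
  [12.5→15.5]: (0.46+0.13)/2 × 3 = 0.885
  [15.5→16]: (0.13+0.11)/2 × 0.5 = 0.06
  [16→16.5]: (0.11+0.09)/2 × 0.5 = 0.05
  Sum = 135.3325 µg/mL·h
intranasal spray tail: 0.09/0.409 = 0.220; AUC_ev,0→∞ = 135.3325 + 0.220 = 135.5525 µg/mL·h
F = (AUC_ev/D_ev)/(AUC_iv/D_iv) = (135.5525/62.5)/(90.00875/25) = 2.16884/3.60035 = 0.6024

F = 0.602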